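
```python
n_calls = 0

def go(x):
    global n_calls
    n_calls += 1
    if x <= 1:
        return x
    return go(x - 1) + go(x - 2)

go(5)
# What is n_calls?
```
Call trace (a repeated sub-call is expanded the first time; later identical calls just restate its return value):
go(x=5)
  go(x=4)
    go(x=3)
      go(x=2)
        go(x=1)
        -> return 1
        go(x=0)
        -> return 0
      -> return 1
      go(x=1)
      -> return 1
    -> return 2
    go(x=2) -> return 1  (same call as traced above)
  -> return 3
  go(x=3) -> return 2  (same call as traced above)
-> return 5

n_calls is incremented once per call, so count the calls in each subtree. Let C(x) = number of calls made by go(x).
C(0) = C(1) = 1 (base case, no recursion); C(x) = 1 + C(x - 1) + C(x - 2) otherwise.
C(2) = 1 + C(1) + C(0) = 1 + 1 + 1 = 3
C(3) = 1 + C(2) + C(1) = 1 + 3 + 1 = 5
C(4) = 1 + C(3) + C(2) = 1 + 5 + 3 = 9
C(5) = 1 + C(4) + C(3) = 1 + 9 + 5 = 15
n_calls = C(5) = 15

Final answer: 15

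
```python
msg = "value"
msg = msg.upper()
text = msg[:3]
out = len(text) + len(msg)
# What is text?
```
Trace:
  msg='value'
  msg='VALUE'
  msg='VALUE', text='VAL'
  msg='VALUE', text='VAL', out=8

Final answer: 'VAL'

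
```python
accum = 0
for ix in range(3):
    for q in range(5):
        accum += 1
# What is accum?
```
Trace:
  accum=0
  accum=1, ix=0, q=0
  accum=2, ix=0, q=1
  accum=3, ix=0, q=2
  accum=4, ix=0, q=3
  accum=5, ix=0, q=4
  accum=6, ix=1, q=0
  accum=7, ix=1, q=1
  accum=8, ix=1, q=2
  accum=9, ix=1, q=3
  accum=10, ix=1, q=4
  accum=11, ix=2, q=0
  accum=12, ix=2, q=1
  accum=13, ix=2, q=2
  accum=14, ix=2, q=3
  accum=15, ix=2, q=4

Final answer: 15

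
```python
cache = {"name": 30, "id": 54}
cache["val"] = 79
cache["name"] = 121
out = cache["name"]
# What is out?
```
Trace:
  cache={'name': 30, 'id': 54}
  cache={'name': 30, 'id': 54, 'val': 79}
  cache={'name': 121, 'id': 54, 'val': 79}
  cache={'name': 121, 'id': 54, 'val': 79}, out=121

Final answer: 121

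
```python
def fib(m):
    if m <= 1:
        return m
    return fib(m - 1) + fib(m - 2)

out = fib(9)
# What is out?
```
Call trace (a repeated sub-call is expanded the first time; later identical calls just restate its return value):
fib(m=9)
  fib(m=8)
    fib(m=7)
      fib(m=6)
        fib(m=5)
          fib(m=4)
            fib(m=3)
              fib(m=2)
                fib(m=1)
                -> return 1
                fib(m=0)
                -> return 0
              -> return 1
              fib(m=1)
              -> return 1
            -> return 2
            fib(m=2) -> return 1  (same call as traced above)
          -> return 3
          fib(m=3) -> return 2  (same call as traced above)
        -> return 5
        fib(m=4) -> return 3  (same call as traced above)
      -> return 8
      fib(m=5) -> return 5  (same call as traced above)
    -> return 13
    fib(m=6) -> return 8  (same call as traced above)
  -> return 21
  fib(m=7) -> return 13  (same call as traced above)
-> return 34

Final answer: 34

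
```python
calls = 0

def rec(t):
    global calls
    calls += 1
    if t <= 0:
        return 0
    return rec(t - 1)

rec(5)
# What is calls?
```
Call trace:
rec(t=5)
  rec(t=4)
    rec(t=3)
      rec(t=2)
        rec(t=1)
          rec(t=0)
          -> return 0
        -> return 0
      -> return 0
    -> return 0
  -> return 0
-> return 0

calls is incremented once per call. rec is entered once for each t = 5, 4, 3, 2, 1, 0 (the t <= 0 call returns without recursing), i.e. 5 + 1 calls.
calls = 6

Final answer: 6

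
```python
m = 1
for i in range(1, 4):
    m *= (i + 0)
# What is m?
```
Trace:
  m=1
  m=1, i=1
  m=2, i=2
  m=6, i=3

Final answer: 6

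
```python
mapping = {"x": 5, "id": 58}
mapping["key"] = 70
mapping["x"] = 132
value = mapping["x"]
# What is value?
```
Trace:
  mapping={'x': 5, 'id': 58}
  mapping={'x': 5, 'id': 58, 'key': 70}
  mapping={'x': 132, 'id': 58, 'key': 70}
  mapping={'x': 132, 'id': 58, 'key': 70}, value=132

Final answer: 132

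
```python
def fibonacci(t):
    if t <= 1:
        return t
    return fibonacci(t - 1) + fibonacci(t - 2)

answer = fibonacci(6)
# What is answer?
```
Call trace (a repeated sub-call is expanded the first time; later identical calls just restate its return value):
fibonacci(t=6)
  fibonacci(t=5)
    fibonacci(t=4)
      fibonacci(t=3)
        fibonacci(t=2)
          fibonacci(t=1)
          -> return 1
          fibonacci(t=0)
          -> return 0
        -> return 1
        fibonacci(t=1)
        -> return 1
      -> return 2
      fibonacci(t=2) -> return 1  (same call as traced above)
    -> return 3
    fibonacci(t=3) -> return 2  (same call as traced above)
  -> return 5
  fibonacci(t=4) -> return 3  (same call as traced above)
-> return 8

Final answer: 8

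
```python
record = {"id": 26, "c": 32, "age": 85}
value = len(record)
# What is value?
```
Trace:
  record={'id': 26, 'c': 32, 'age': 85}
  record={'id': 26, 'c': 32, 'age': 85}, value=3

Final answer: 3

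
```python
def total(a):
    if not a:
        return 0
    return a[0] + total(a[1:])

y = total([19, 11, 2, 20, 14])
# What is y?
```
Call trace:
total(a=[19, 11, 2, 20, 14])
  total(a=[11, 2, 20, 14])
    total(a=[2, 20, 14])
      total(a=[20, 14])
        total(a=[14])
          total(a=[])
          -> return 0
        -> return 14
      -> return 34
    -> return 36
  -> return 47
-> return 66

Final answer: 66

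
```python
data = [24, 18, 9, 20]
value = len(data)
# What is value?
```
Trace:
  data=[24, 18, 9, 20]
  data=[24, 18, 9, 20], value=4

Final answer: 4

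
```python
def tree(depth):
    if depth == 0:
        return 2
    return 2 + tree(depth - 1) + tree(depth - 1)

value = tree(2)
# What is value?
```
Call trace (a repeated sub-call is expanded the first time; later identical calls just restate its return value):
tree(depth=2)
  tree(depth=1)
    tree(depth=0)
    -> return 2
    tree(depth=0)
    -> return 2
  -> return 6
  tree(depth=1) -> return 6  (same call as traced above)
-> return 14

Final answer: 14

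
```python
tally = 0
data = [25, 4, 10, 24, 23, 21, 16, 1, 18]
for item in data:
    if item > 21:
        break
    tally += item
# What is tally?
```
Trace:
  tally=0
  tally=0, item=25

Final answer: 0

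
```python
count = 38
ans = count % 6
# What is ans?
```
Trace:
  count=38
  count=38, ans=2

Final answer: 2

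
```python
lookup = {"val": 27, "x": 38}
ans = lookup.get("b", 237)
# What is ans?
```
Trace:
  lookup={'val': 27, 'x': 38}
  lookup={'val': 27, 'x': 38}, ans=237

Final answer: 237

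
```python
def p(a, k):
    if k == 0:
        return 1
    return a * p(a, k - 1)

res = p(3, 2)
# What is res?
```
Call trace:
p(a=3, k=2)
  p(a=3, k=1)
    p(a=3, k=0)
    -> return 1
  -> return 3
-> return 9

Final answer: 9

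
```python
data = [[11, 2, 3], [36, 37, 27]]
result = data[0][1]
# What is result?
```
Trace:
  data=[[11, 2, 3], [36, 37, 27]]
  data=[[11, 2, 3], [36, 37, 27]], result=2

Final answer: 2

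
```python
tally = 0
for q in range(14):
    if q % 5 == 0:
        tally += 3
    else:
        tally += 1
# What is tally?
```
Trace:
  tally=0
  tally=3, q=0
  tally=4, q=1
  tally=5, q=2
  tally=6, q=3
  tally=7, q=4
  tally=10, q=5
  tally=11, q=6
  tally=12, q=7
  tally=13, q=8
  tally=14, q=9
  tally=17, q=10
  tally=18, q=11
  tally=19, q=12
  tally=20, q=13

Final answer: 20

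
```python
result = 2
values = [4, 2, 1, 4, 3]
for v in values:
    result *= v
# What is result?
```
Trace:
  result=2
  result=8, v=4
  result=16, v=2
  result=16, v=1
  result=64, v=4
  result=192, v=3

Final answer: 192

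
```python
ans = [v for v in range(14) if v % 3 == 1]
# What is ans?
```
Trace:
  v=0
  v=1
  v=2
  v=3
  v=4
  v=5
  v=6
  v=7
  v=8
  v=9
  v=10
  v=11
  v=12
  v=13
  ans=[1, 4, 7, 10, 13]

Final answer: [1, 4, 7, 10, 13]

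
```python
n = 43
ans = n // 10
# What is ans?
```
Trace:
  n=43
  n=43, ans=4

Final answer: 4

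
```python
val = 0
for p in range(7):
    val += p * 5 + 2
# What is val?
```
Trace:
  val=0
  val=2, p=0
  val=9, p=1
  val=21, p=2
  val=38, p=3
  val=60, p=4
  val=87, p=5
  val=119, p=6

Final answer: 119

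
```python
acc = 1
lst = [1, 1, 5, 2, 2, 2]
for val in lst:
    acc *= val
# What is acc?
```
Trace:
  acc=1
  acc=1, val=1
  acc=1, val=1
  acc=5, val=5
  acc=10, val=2
  acc=20, val=2
  acc=40, val=2

Final answer: 40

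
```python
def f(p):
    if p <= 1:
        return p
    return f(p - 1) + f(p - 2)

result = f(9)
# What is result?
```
Call trace (a repeated sub-call is expanded the first time; later identical calls just restate its return value):
f(p=9)
  f(p=8)
    f(p=7)
      f(p=6)
        f(p=5)
          f(p=4)
            f(p=3)
              f(p=2)
                f(p=1)
                -> return 1
                f(p=0)
                -> return 0
              -> return 1
              f(p=1)
              -> return 1
            -> return 2
            f(p=2) -> return 1  (same call as traced above)
          -> return 3
          f(p=3) -> return 2  (same call as traced above)
        -> return 5
        f(p=4) -> return 3  (same call as traced above)
      -> return 8
      f(p=5) -> return 5  (same call as traced above)
    -> return 13
    f(p=6) -> return 8  (same call as traced above)
  -> return 21
  f(p=7) -> return 13  (same call as traced above)
-> return 34

Final answer: 34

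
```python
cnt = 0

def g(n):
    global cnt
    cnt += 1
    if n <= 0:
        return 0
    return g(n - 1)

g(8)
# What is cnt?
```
Call trace:
g(n=8)
  g(n=7)
    g(n=6)
      g(n=5)
        g(n=4)
          g(n=3)
            g(n=2)
              g(n=1)
                g(n=0)
                -> return 0
              -> return 0
            -> return 0
          -> return 0
        -> return 0
      -> return 0
    -> return 0
  -> return 0
-> return 0

cnt is incremented once per call. g is entered once for each n = 8, 7, 6, 5, 4, 3, 2, 1, 0 (the n <= 0 call returns without recursing), i.e. 8 + 1 calls.
cnt = 9

Final answer: 9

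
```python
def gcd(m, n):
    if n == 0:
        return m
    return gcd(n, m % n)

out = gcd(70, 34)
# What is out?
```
Call trace:
gcd(m=70, n=34)
  gcd(m=34, n=2)
    gcd(m=2, n=0)
    -> return 2
  -> return 2
-> return 2

Final answer: 2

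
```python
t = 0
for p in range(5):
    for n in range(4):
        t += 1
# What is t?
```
Trace:
  t=0
  t=1, p=0, n=0
  t=2, p=0, n=1
  t=3, p=0, n=2
  t=4, p=0, n=3
  t=5, p=1, n=0
  t=6, p=1, n=1
  t=7, p=1, n=2
  t=8, p=1, n=3
  t=9, p=2, n=0
  t=10, p=2, n=1
  t=11, p=2, n=2
  t=12, p=2, n=3
  t=13, p=3, n=0
  t=14, p=3, n=1
  t=15, p=3, n=2
  t=16, p=3, n=3
  t=17, p=4, n=0
  t=18, p=4, n=1
  t=19, p=4, n=2
  t=20, p=4, n=3

Final answer: 20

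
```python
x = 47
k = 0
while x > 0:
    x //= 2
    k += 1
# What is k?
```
Trace:
  x=47
  x=47, k=0
  x=23, k=1
  x=11, k=2
  x=5, k=3
  x=2, k=4
  x=1, k=5
  x=0, k=6

Final answer: 6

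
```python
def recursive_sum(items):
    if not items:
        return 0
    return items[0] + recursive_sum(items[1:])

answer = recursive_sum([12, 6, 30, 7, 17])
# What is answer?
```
Call trace:
recursive_sum(items=[12, 6, 30, 7, 17])
  recursive_sum(items=[6, 30, 7, 17])
    recursive_sum(items=[30, 7, 17])
      recursive_sum(items=[7, 17])
        recursive_sum(items=[17])
          recursive_sum(items=[])
          -> return 0
        -> return 17
      -> return 24
    -> return 54
  -> return 60
-> return 72

Final answer: 72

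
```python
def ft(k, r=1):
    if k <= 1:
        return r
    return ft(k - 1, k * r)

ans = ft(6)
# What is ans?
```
Call trace:
ft(k=6, r=1)
  ft(k=5, r=6)
    ft(k=4, r=30)
      ft(k=3, r=120)
        ft(k=2, r=360)
          ft(k=1, r=720)
          -> return 720
        -> return 720
      -> return 720
    -> return 720
  -> return 720
-> return 720

Final answer: 720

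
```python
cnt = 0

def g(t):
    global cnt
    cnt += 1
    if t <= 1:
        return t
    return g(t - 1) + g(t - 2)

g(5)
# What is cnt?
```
Call trace (a repeated sub-call is expanded the first time; later identical calls just restate its return value):
g(t=5)
  g(t=4)
    g(t=3)
      g(t=2)
        g(t=1)
        -> return 1
        g(t=0)
        -> return 0
      -> return 1
      g(t=1)
      -> return 1
    -> return 2
    g(t=2) -> return 1  (same call as traced above)
  -> return 3
  g(t=3) -> return 2  (same call as traced above)
-> return 5

cnt is incremented once per call, so count the calls in each subtree. Let C(t) = number of calls made by g(t).
C(0) = C(1) = 1 (base case, no recursion); C(t) = 1 + C(t - 1) + C(t - 2) otherwise.
C(2) = 1 + C(1) + C(0) = 1 + 1 + 1 = 3
C(3) = 1 + C(2) + C(1) = 1 + 3 + 1 = 5
C(4) = 1 + C(3) + C(2) = 1 + 5 + 3 = 9
C(5) = 1 + C(4) + C(3) = 1 + 9 + 5 = 15
cnt = C(5) = 15

Final answer: 15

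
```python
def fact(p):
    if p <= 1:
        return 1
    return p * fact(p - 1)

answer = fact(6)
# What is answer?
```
Call trace:
fact(p=6)
  fact(p=5)
    fact(p=4)
      fact(p=3)
        fact(p=2)
          fact(p=1)
          -> return 1
        -> return 2
      -> return 6
    -> return 24
  -> return 120
-> return 720

Final answer: 720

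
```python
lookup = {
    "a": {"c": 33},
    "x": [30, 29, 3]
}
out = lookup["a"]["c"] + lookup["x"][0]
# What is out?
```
Trace:
  lookup={'a': {'c': 33}, 'x': [30, 29, 3]}
  lookup={'a': {'c': 33}, 'x': [30, 29, 3]}, out=63

Final answer: 63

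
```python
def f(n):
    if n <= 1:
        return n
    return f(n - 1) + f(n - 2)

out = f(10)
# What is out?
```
Call trace (a repeated sub-call is expanded the first time; later identical calls just restate its return value):
f(n=10)
  f(n=9)
    f(n=8)
      f(n=7)
        f(n=6)
          f(n=5)
            f(n=4)
              f(n=3)
                f(n=2)
                  f(n=1)
                  -> return 1
                  f(n=0)
                  -> return 0
                -> return 1
                f(n=1)
                -> return 1
              -> return 2
              f(n=2) -> return 1  (same call as traced above)
            -> return 3
            f(n=3) -> return 2  (same call as traced above)
          -> return 5
          f(n=4) -> return 3  (same call as traced above)
        -> return 8
        f(n=5) -> return 5  (same call as traced above)
      -> return 13
      f(n=6) -> return 8  (same call as traced above)
    -> return 21
    f(n=7) -> return 13  (same call as traced above)
  -> return 34
  f(n=8) -> return 21  (same call as traced above)
-> return 55

Final answer: 55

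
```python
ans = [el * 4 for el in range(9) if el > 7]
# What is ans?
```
Trace:
  el=0
  el=1
  el=2
  el=3
  el=4
  el=5
  el=6
  el=7
  el=8
  ans=[32]

Final answer: [32]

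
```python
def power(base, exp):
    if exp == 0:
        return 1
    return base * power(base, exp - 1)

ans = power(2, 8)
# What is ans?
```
Call trace:
power(base=2, exp=8)
  power(base=2, exp=7)
    power(base=2, exp=6)
      power(base=2, exp=5)
        power(base=2, exp=4)
          power(base=2, exp=3)
            power(base=2, exp=2)
              power(base=2, exp=1)
                power(base=2, exp=0)
                -> return 1
              -> return 2
            -> return 4
          -> return 8
        -> return 16
      -> return 32
    -> return 64
  -> return 128
-> return 256

Final answer: 256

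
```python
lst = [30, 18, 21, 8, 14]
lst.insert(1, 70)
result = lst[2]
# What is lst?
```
Trace:
  lst=[30, 18, 21, 8, 14]
  lst=[30, 70, 18, 21, 8, 14]
  lst=[30, 70, 18, 21, 8, 14], result=18

Final answer: [30, 70, 18, 21, 8, 14]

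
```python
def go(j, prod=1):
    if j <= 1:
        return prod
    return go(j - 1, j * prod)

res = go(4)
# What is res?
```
Call trace:
go(j=4, prod=1)
  go(j=3, prod=4)
    go(j=2, prod=12)
      go(j=1, prod=24)
      -> return 24
    -> return 24
  -> return 24
-> return 24

Final answer: 24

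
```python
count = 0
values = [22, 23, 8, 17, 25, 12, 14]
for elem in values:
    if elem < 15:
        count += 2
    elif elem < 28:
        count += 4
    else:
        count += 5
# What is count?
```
Trace:
  count=0
  count=4, elem=22
  count=8, elem=23
  count=10, elem=8
  count=14, elem=17
  count=18, elem=25
  count=20, elem=12
  count=22, elem=14

Final answer: 22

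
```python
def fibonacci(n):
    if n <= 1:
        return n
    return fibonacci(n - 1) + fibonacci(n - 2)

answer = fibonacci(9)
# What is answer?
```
Call trace (a repeated sub-call is expanded the first time; later identical calls just restate its return value):
fibonacci(n=9)
  fibonacci(n=8)
    fibonacci(n=7)
      fibonacci(n=6)
        fibonacci(n=5)
          fibonacci(n=4)
            fibonacci(n=3)
              fibonacci(n=2)
                fibonacci(n=1)
                -> return 1
                fibonacci(n=0)
                -> return 0
              -> return 1
              fibonacci(n=1)
              -> return 1
            -> return 2
            fibonacci(n=2) -> return 1  (same call as traced above)
          -> return 3
          fibonacci(n=3) -> return 2  (same call as traced above)
        -> return 5
        fibonacci(n=4) -> return 3  (same call as traced above)
      -> return 8
      fibonacci(n=5) -> return 5  (same call as traced above)
    -> return 13
    fibonacci(n=6) -> return 8  (same call as traced above)
  -> return 21
  fibonacci(n=7) -> return 13  (same call as traced above)
-> return 34

Final answer: 34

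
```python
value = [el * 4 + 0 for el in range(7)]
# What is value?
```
Trace:
  el=0
  el=1
  el=2
  el=3
  el=4
  el=5
  el=6
  value=[0, 4, 8, 12, 16, 20, 24]

Final answer: [0, 4, 8, 12, 16, 20, 24]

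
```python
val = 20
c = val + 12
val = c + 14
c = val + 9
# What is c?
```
Trace:
  val=20
  val=20, c=32
  val=46, c=32
  val=46, c=55

Final answer: 55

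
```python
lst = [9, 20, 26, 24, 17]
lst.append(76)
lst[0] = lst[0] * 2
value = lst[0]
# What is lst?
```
Trace:
  lst=[9, 20, 26, 24, 17]
  lst=[9, 20, 26, 24, 17, 76]
  lst=[18, 20, 26, 24, 17, 76]
  lst=[18, 20, 26, 24, 17, 76], value=18

Final answer: [18, 20, 26, 24, 17, 76]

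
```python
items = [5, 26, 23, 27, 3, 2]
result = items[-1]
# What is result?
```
Trace:
  items=[5, 26, 23, 27, 3, 2]
  items=[5, 26, 23, 27, 3, 2], result=2

Final answer: 2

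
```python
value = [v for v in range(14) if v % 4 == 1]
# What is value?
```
Trace:
  v=0
  v=1
  v=2
  v=3
  v=4
  v=5
  v=6
  v=7
  v=8
  v=9
  v=10
  v=11
  v=12
  v=13
  value=[1, 5, 9, 13]

Final answer: [1, 5, 9, 13]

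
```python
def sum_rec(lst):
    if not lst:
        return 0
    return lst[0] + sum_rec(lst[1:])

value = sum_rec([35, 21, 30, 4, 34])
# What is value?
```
Call trace:
sum_rec(lst=[35, 21, 30, 4, 34])
  sum_rec(lst=[21, 30, 4, 34])
    sum_rec(lst=[30, 4, 34])
      sum_rec(lst=[4, 34])
        sum_rec(lst=[34])
          sum_rec(lst=[])
          -> return 0
        -> return 34
      -> return 38
    -> return 68
  -> return 89
-> return 124

Final answer: 124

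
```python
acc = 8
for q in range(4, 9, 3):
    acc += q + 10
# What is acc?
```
Trace:
  acc=8
  acc=22, q=4
  acc=39, q=7

Final answer: 39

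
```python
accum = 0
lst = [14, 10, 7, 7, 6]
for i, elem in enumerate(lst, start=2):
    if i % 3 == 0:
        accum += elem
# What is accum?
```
Trace:
  accum=0
  accum=0, i=2, elem=14
  accum=10, i=3, elem=10
  accum=10, i=4, elem=7
  accum=10, i=5, elem=7
  accum=16, i=6, elem=6

Final answer: 16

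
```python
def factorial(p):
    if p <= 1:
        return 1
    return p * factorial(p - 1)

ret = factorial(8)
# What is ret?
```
Call trace:
factorial(p=8)
  factorial(p=7)
    factorial(p=6)
      factorial(p=5)
        factorial(p=4)
          factorial(p=3)
            factorial(p=2)
              factorial(p=1)
              -> return 1
            -> return 2
          -> return 6
        -> return 24
      -> return 120
    -> return 720
  -> return 5040
-> return 40320

Final answer: 40320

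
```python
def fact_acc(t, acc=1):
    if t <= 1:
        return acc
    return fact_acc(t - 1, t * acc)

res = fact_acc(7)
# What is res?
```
Call trace:
fact_acc(t=7, acc=1)
  fact_acc(t=6, acc=7)
    fact_acc(t=5, acc=42)
      fact_acc(t=4, acc=210)
        fact_acc(t=3, acc=840)
          fact_acc(t=2, acc=2520)
            fact_acc(t=1, acc=5040)
            -> return 5040
          -> return 5040
        -> return 5040
      -> return 5040
    -> return 5040
  -> return 5040
-> return 5040

Final answer: 5040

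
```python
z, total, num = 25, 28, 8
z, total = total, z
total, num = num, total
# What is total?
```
Trace:
  z=25, total=28, num=8
  z=28, total=25, num=8
  z=28, total=8, num=25

Final answer: 8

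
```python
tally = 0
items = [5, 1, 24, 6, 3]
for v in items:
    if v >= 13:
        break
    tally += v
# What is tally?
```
Trace:
  tally=0
  tally=5, v=5
  tally=6, v=1
  tally=6, v=24

Final answer: 6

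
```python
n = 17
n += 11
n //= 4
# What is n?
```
Trace:
  n=17
  n=28
  n=7

Final answer: 7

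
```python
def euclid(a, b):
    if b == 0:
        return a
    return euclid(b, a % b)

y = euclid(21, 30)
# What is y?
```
Call trace:
euclid(a=21, b=30)
  euclid(a=30, b=21)
    euclid(a=21, b=9)
      euclid(a=9, b=3)
        euclid(a=3, b=0)
        -> return 3
      -> return 3
    -> return 3
  -> return 3
-> return 3

Final answer: 3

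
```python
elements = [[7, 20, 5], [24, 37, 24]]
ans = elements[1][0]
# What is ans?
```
Trace:
  elements=[[7, 20, 5], [24, 37, 24]]
  elements=[[7, 20, 5], [24, 37, 24]], ans=24

Final answer: 24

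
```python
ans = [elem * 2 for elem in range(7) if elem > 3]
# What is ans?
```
Trace:
  elem=0
  elem=1
  elem=2
  elem=3
  elem=4
  elem=5
  elem=6
  ans=[8, 10, 12]

Final answer: [8, 10, 12]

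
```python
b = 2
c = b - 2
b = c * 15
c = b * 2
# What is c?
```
Trace:
  b=2
  b=2, c=0
  b=0, c=0
  b=0, c=0

Final answer: 0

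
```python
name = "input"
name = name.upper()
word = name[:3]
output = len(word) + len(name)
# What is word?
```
Trace:
  name='input'
  name='INPUT'
  name='INPUT', word='INP'
  name='INPUT', word='INP', output=8

Final answer: 'INP'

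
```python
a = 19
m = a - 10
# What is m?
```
Trace:
  a=19
  a=19, m=9

Final answer: 9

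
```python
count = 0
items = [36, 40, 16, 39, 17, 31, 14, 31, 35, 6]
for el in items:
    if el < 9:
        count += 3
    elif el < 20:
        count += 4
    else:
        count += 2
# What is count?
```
Trace:
  count=0
  count=2, el=36
  count=4, el=40
  count=8, el=16
  count=10, el=39
  count=14, el=17
  count=16, el=31
  count=20, el=14
  count=22, el=31
  count=24, el=35
  count=27, el=6

Final answer: 27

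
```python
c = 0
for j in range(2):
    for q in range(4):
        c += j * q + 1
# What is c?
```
Trace:
  c=0
  c=1, j=0, q=0
  c=2, j=0, q=1
  c=3, j=0, q=2
  c=4, j=0, q=3
  c=5, j=1, q=0
  c=7, j=1, q=1
  c=10, j=1, q=2
  c=14, j=1, q=3

Final answer: 14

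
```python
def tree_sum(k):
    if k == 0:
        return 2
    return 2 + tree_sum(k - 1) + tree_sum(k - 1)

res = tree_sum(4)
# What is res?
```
Call trace (a repeated sub-call is expanded the first time; later identical calls just restate its return value):
tree_sum(k=4)
  tree_sum(k=3)
    tree_sum(k=2)
      tree_sum(k=1)
        tree_sum(k=0)
        -> return 2
        tree_sum(k=0)
        -> return 2
      -> return 6
      tree_sum(k=1) -> return 6  (same call as traced above)
    -> return 14
    tree_sum(k=2) -> return 14  (same call as traced above)
  -> return 30
  tree_sum(k=3) -> return 30  (same call as traced above)
-> return 62

Final answer: 62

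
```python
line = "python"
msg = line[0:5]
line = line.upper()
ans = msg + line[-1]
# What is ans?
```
Trace:
  line='python'
  line='python', msg='pytho'
  line='PYTHON', msg='pytho'
  line='PYTHON', msg='pytho', ans='pythoN'

Final answer: 'pythoN'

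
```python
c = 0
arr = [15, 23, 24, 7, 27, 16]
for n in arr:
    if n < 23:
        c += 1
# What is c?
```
Trace:
  c=0
  c=1, n=15
  c=1, n=23
  c=1, n=24
  c=2, n=7
  c=2, n=27
  c=3, n=16

Final answer: 3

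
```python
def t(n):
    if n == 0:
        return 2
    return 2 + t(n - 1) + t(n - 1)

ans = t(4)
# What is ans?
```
Call trace (a repeated sub-call is expanded the first time; later identical calls just restate its return value):
t(n=4)
  t(n=3)
    t(n=2)
      t(n=1)
        t(n=0)
        -> return 2
        t(n=0)
        -> return 2
      -> return 6
      t(n=1) -> return 6  (same call as traced above)
    -> return 14
    t(n=2) -> return 14  (same call as traced above)
  -> return 30
  t(n=3) -> return 30  (same call as traced above)
-> return 62

Final answer: 62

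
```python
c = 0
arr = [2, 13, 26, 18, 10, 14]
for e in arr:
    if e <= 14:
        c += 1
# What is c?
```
Trace:
  c=0
  c=1, e=2
  c=2, e=13
  c=2, e=26
  c=2, e=18
  c=3, e=10
  c=4, e=14

Final answer: 4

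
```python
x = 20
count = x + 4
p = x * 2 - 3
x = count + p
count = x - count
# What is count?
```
Trace:
  x=20
  x=20, count=24
  x=20, count=24, p=37
  x=61, count=24, p=37
  x=61, count=37, p=37

Final answer: 37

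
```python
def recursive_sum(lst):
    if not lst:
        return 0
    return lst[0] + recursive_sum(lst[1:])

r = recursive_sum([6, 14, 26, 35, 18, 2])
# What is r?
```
Call trace:
recursive_sum(lst=[6, 14, 26, 35, 18, 2])
  recursive_sum(lst=[14, 26, 35, 18, 2])
    recursive_sum(lst=[26, 35, 18, 2])
      recursive_sum(lst=[35, 18, 2])
        recursive_sum(lst=[18, 2])
          recursive_sum(lst=[2])
            recursive_sum(lst=[])
            -> return 0
          -> return 2
        -> return 20
      -> return 55
    -> return 81
  -> return 95
-> return 101

Final answer: 101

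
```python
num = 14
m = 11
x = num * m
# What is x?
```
Trace:
  num=14
  num=14, m=11
  num=14, m=11, x=154

Final answer: 154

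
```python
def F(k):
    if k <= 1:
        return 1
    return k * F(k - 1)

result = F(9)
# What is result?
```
Call trace:
F(k=9)
  F(k=8)
    F(k=7)
      F(k=6)
        F(k=5)
          F(k=4)
            F(k=3)
              F(k=2)
                F(k=1)
                -> return 1
              -> return 2
            -> return 6
          -> return 24
        -> return 120
      -> return 720
    -> return 5040
  -> return 40320
-> return 362880

Final answer: 362880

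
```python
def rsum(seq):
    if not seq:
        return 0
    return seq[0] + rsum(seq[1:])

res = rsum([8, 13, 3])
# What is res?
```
Call trace:
rsum(seq=[8, 13, 3])
  rsum(seq=[13, 3])
    rsum(seq=[3])
      rsum(seq=[])
      -> return 0
    -> return 3
  -> return 16
-> return 24

Final answer: 24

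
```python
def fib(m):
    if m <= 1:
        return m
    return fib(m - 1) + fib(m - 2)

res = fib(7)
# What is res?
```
Call trace (a repeated sub-call is expanded the first time; later identical calls just restate its return value):
fib(m=7)
  fib(m=6)
    fib(m=5)
      fib(m=4)
        fib(m=3)
          fib(m=2)
            fib(m=1)
            -> return 1
            fib(m=0)
            -> return 0
          -> return 1
          fib(m=1)
          -> return 1
        -> return 2
        fib(m=2) -> return 1  (same call as traced above)
      -> return 3
      fib(m=3) -> return 2  (same call as traced above)
    -> return 5
    fib(m=4) -> return 3  (same call as traced above)
  -> return 8
  fib(m=5) -> return 5  (same call as traced above)
-> return 13

Final answer: 13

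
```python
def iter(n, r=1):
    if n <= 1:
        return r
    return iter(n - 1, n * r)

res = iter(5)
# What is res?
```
Call trace:
iter(n=5, r=1)
  iter(n=4, r=5)
    iter(n=3, r=20)
      iter(n=2, r=60)
        iter(n=1, r=120)
        -> return 120
      -> return 120
    -> return 120
  -> return 120
-> return 120

Final answer: 120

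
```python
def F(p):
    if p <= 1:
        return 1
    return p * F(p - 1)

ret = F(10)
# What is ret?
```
Call trace:
F(p=10)
  F(p=9)
    F(p=8)
      F(p=7)
        F(p=6)
          F(p=5)
            F(p=4)
              F(p=3)
                F(p=2)
                  F(p=1)
                  -> return 1
                -> return 2
              -> return 6
            -> return 24
          -> return 120
        -> return 720
      -> return 5040
    -> return 40320
  -> return 362880
-> return 3628800

Final answer: 3628800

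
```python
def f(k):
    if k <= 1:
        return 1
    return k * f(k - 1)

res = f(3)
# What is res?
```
Call trace:
f(k=3)
  f(k=2)
    f(k=1)
    -> return 1
  -> return 2
-> return 6

Final answer: 6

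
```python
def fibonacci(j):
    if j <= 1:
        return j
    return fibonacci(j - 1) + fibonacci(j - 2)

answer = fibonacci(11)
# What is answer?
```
Call trace (a repeated sub-call is expanded the first time; later identical calls just restate its return value):
fibonacci(j=11)
  fibonacci(j=10)
    fibonacci(j=9)
      fibonacci(j=8)
        fibonacci(j=7)
          fibonacci(j=6)
            fibonacci(j=5)
              fibonacci(j=4)
                fibonacci(j=3)
                  fibonacci(j=2)
                    fibonacci(j=1)
                    -> return 1
                    fibonacci(j=0)
                    -> return 0
                  -> return 1
                  fibonacci(j=1)
                  -> return 1
                -> return 2
                fibonacci(j=2) -> return 1  (same call as traced above)
              -> return 3
              fibonacci(j=3) -> return 2  (same call as traced above)
            -> return 5
            fibonacci(j=4) -> return 3  (same call as traced above)
          -> return 8
          fibonacci(j=5) -> return 5  (same call as traced above)
        -> return 13
        fibonacci(j=6) -> return 8  (same call as traced above)
      -> return 21
      fibonacci(j=7) -> return 13  (same call as traced above)
    -> return 34
    fibonacci(j=8) -> return 21  (same call as traced above)
  -> return 55
  fibonacci(j=9) -> return 34  (same call as traced above)
-> return 89

Final answer: 89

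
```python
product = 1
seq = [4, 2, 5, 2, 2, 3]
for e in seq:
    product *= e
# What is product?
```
Trace:
  product=1
  product=4, e=4
  product=8, e=2
  product=40, e=5
  product=80, e=2
  product=160, e=2
  product=480, e=3

Final answer: 480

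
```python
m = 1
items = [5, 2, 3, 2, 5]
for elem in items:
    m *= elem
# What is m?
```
Trace:
  m=1
  m=5, elem=5
  m=10, elem=2
  m=30, elem=3
  m=60, elem=2
  m=300, elem=5

Final answer: 300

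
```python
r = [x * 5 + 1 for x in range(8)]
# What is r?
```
Trace:
  x=0
  x=1
  x=2
  x=3
  x=4
  x=5
  x=6
  x=7
  r=[1, 6, 11, 16, 21, 26, 31, 36]

Final answer: [1, 6, 11, 16, 21, 26, 31, 36]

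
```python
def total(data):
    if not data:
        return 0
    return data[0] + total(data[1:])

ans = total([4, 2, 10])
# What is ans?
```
Call trace:
total(data=[4, 2, 10])
  total(data=[2, 10])
    total(data=[10])
      total(data=[])
      -> return 0
    -> return 10
  -> return 12
-> return 16

Final answer: 16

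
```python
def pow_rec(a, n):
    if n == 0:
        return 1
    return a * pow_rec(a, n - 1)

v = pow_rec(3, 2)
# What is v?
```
Call trace:
pow_rec(a=3, n=2)
  pow_rec(a=3, n=1)
    pow_rec(a=3, n=0)
    -> return 1
  -> return 3
-> return 9

Final answer: 9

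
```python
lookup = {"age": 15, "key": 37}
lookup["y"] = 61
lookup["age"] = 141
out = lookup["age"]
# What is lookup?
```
Trace:
  lookup={'age': 15, 'key': 37}
  lookup={'age': 15, 'key': 37, 'y': 61}
  lookup={'age': 141, 'key': 37, 'y': 61}
  lookup={'age': 141, 'key': 37, 'y': 61}, out=141

Final answer: {'age': 141, 'key': 37, 'y': 61}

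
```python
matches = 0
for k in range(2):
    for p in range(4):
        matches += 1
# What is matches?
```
Trace:
  matches=0
  matches=1, k=0, p=0
  matches=2, k=0, p=1
  matches=3, k=0, p=2
  matches=4, k=0, p=3
  matches=5, k=1, p=0
  matches=6, k=1, p=1
  matches=7, k=1, p=2
  matches=8, k=1, p=3

Final answer: 8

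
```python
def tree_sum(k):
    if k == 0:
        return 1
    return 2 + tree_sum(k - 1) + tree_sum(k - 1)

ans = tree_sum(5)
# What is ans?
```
Call trace (a repeated sub-call is expanded the first time; later identical calls just restate its return value):
tree_sum(k=5)
  tree_sum(k=4)
    tree_sum(k=3)
      tree_sum(k=2)
        tree_sum(k=1)
          tree_sum(k=0)
          -> return 1
          tree_sum(k=0)
          -> return 1
        -> return 4
        tree_sum(k=1) -> return 4  (same call as traced above)
      -> return 10
      tree_sum(k=2) -> return 10  (same call as traced above)
    -> return 22
    tree_sum(k=3) -> return 22  (same call as traced above)
  -> return 46
  tree_sum(k=4) -> return 46  (same call as traced above)
-> return 94

Final answer: 94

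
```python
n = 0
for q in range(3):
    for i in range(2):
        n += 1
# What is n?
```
Trace:
  n=0
  n=1, q=0, i=0
  n=2, q=0, i=1
  n=3, q=1, i=0
  n=4, q=1, i=1
  n=5, q=2, i=0
  n=6, q=2, i=1

Final answer: 6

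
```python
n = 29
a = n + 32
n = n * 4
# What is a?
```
Trace:
  n=29
  n=29, a=61
  n=116, a=61

Final answer: 61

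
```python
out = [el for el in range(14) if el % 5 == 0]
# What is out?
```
Trace:
  el=0
  el=1
  el=2
  el=3
  el=4
  el=5
  el=6
  el=7
  el=8
  el=9
  el=10
  el=11
  el=12
  el=13
  out=[0, 5, 10]

Final answer: [0, 5, 10]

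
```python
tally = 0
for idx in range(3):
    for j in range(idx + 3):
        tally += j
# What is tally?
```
Trace:
  tally=0
  tally=0, idx=0, j=0
  tally=1, idx=0, j=1
  tally=3, idx=0, j=2
  tally=3, idx=1, j=0
  tally=4, idx=1, j=1
  tally=6, idx=1, j=2
  tally=9, idx=1, j=3
  tally=9, idx=2, j=0
  tally=10, idx=2, j=1
  tally=12, idx=2, j=2
  tally=15, idx=2, j=3
  tally=19, idx=2, j=4

Final answer: 19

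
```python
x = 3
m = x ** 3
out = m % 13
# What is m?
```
Trace:
  x=3
  x=3, m=27
  x=3, m=27, out=1

Final answer: 27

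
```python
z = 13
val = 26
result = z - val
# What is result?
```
Trace:
  z=13
  z=13, val=26
  z=13, val=26, result=-13

Final answer: -13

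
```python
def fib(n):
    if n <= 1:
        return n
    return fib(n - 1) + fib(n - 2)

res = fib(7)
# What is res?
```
Call trace (a repeated sub-call is expanded the first time; later identical calls just restate its return value):
fib(n=7)
  fib(n=6)
    fib(n=5)
      fib(n=4)
        fib(n=3)
          fib(n=2)
            fib(n=1)
            -> return 1
            fib(n=0)
            -> return 0
          -> return 1
          fib(n=1)
          -> return 1
        -> return 2
        fib(n=2) -> return 1  (same call as traced above)
      -> return 3
      fib(n=3) -> return 2  (same call as traced above)
    -> return 5
    fib(n=4) -> return 3  (same call as traced above)
  -> return 8
  fib(n=5) -> return 5  (same call as traced above)
-> return 13

Final answer: 13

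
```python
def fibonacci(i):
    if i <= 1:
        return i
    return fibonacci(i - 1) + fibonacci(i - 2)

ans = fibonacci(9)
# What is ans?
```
Call trace (a repeated sub-call is expanded the first time; later identical calls just restate its return value):
fibonacci(i=9)
  fibonacci(i=8)
    fibonacci(i=7)
      fibonacci(i=6)
        fibonacci(i=5)
          fibonacci(i=4)
            fibonacci(i=3)
              fibonacci(i=2)
                fibonacci(i=1)
                -> return 1
                fibonacci(i=0)
                -> return 0
              -> return 1
              fibonacci(i=1)
              -> return 1
            -> return 2
            fibonacci(i=2) -> return 1  (same call as traced above)
          -> return 3
          fibonacci(i=3) -> return 2  (same call as traced above)
        -> return 5
        fibonacci(i=4) -> return 3  (same call as traced above)
      -> return 8
      fibonacci(i=5) -> return 5  (same call as traced above)
    -> return 13
    fibonacci(i=6) -> return 8  (same call as traced above)
  -> return 21
  fibonacci(i=7) -> return 13  (same call as traced above)
-> return 34

Final answer: 34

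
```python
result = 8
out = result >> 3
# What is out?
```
Trace:
  result=8
  result=8, out=1

Final answer: 1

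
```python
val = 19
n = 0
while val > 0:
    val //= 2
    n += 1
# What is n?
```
Trace:
  val=19
  val=19, n=0
  val=9, n=1
  val=4, n=2
  val=2, n=3
  val=1, n=4
  val=0, n=5

Final answer: 5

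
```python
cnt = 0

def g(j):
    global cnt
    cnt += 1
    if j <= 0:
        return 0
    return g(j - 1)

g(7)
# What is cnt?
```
Call trace:
g(j=7)
  g(j=6)
    g(j=5)
      g(j=4)
        g(j=3)
          g(j=2)
            g(j=1)
              g(j=0)
              -> return 0
            -> return 0
          -> return 0
        -> return 0
      -> return 0
    -> return 0
  -> return 0
-> return 0

cnt is incremented once per call. g is entered once for each j = 7, 6, 5, 4, 3, 2, 1, 0 (the j <= 0 call returns without recursing), i.e. 7 + 1 calls.
cnt = 8

Final answer: 8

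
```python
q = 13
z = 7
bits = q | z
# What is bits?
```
Trace:
  q=13
  q=13, z=7
  q=13, z=7, bits=15

Final answer: 15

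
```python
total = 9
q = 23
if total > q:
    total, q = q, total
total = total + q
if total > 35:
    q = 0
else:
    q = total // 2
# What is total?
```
Trace:
  total=9
  total=9, q=23
  total=9, q=23
  total=32, q=23
  total=32, q=16

Final answer: 32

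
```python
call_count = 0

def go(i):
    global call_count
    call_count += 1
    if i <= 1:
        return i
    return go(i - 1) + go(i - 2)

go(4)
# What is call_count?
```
Call trace (a repeated sub-call is expanded the first time; later identical calls just restate its return value):
go(i=4)
  go(i=3)
    go(i=2)
      go(i=1)
      -> return 1
      go(i=0)
      -> return 0
    -> return 1
    go(i=1)
    -> return 1
  -> return 2
  go(i=2) -> return 1  (same call as traced above)
-> return 3

call_count is incremented once per call, so count the calls in each subtree. Let C(i) = number of calls made by go(i).
C(0) = C(1) = 1 (base case, no recursion); C(i) = 1 + C(i - 1) + C(i - 2) otherwise.
C(2) = 1 + C(1) + C(0) = 1 + 1 + 1 = 3
C(3) = 1 + C(2) + C(1) = 1 + 3 + 1 = 5
C(4) = 1 + C(3) + C(2) = 1 + 5 + 3 = 9
call_count = C(4) = 9

Final answer: 9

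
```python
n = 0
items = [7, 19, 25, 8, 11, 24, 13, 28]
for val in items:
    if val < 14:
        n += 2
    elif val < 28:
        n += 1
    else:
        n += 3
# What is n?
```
Trace:
  n=0
  n=2, val=7
  n=3, val=19
  n=4, val=25
  n=6, val=8
  n=8, val=11
  n=9, val=24
  n=11, val=13
  n=14, val=28

Final answer: 14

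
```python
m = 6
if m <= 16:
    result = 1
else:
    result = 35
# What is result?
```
Trace:
  m=6
  m=6, result=1

Final answer: 1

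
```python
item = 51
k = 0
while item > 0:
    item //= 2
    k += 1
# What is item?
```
Trace:
  item=51
  item=51, k=0
  item=25, k=1
  item=12, k=2
  item=6, k=3
  item=3, k=4
  item=1, k=5
  item=0, k=6

Final answer: 0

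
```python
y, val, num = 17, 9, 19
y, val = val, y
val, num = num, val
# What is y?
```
Trace:
  y=17, val=9, num=19
  y=9, val=17, num=19
  y=9, val=19, num=17

Final answer: 9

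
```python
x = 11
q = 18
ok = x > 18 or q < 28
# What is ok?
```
Trace:
  x=11
  x=11, q=18
  x=11, q=18, ok=True

Final answer: True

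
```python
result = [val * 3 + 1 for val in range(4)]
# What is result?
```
Trace:
  val=0
  val=1
  val=2
  val=3
  result=[1, 4, 7, 10]

Final answer: [1, 4, 7, 10]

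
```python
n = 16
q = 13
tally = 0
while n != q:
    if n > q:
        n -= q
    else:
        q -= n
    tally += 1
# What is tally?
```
Trace:
  n=16
  n=16, q=13
  n=16, q=13, tally=0
  n=3, q=13, tally=1
  n=3, q=10, tally=2
  n=3, q=7, tally=3
  n=3, q=4, tally=4
  n=3, q=1, tally=5
  n=2, q=1, tally=6
  n=1, q=1, tally=7

Final answer: 7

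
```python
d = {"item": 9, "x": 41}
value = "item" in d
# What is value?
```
Trace:
  d={'item': 9, 'x': 41}
  d={'item': 9, 'x': 41}, value=True

Final answer: True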